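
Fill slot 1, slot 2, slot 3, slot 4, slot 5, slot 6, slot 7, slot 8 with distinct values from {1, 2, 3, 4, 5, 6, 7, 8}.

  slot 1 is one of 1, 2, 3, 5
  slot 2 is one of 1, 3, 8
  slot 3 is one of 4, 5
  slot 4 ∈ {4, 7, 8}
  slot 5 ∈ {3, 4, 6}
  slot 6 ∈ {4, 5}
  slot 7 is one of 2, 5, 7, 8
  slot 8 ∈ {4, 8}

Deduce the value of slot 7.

2

The 8 variables together cover exactly {1, 2, 3, 4, 5, 6, 7, 8} — 8 values for 8 variables — and 6 appears only in slot 5's list, so slot 5 = 6.
slot 3 and slot 6 between them cover only {4, 5} — a naked pair. Remove those values from slot 1, slot 4, slot 7, slot 8.
slot 8's domain is down to {8}, so slot 8 = 8. Eliminate 8 elsewhere: slot 2, slot 4, slot 7.
slot 4's domain is down to {7}, so slot 4 = 7. Strike 7 from slot 7.
So slot 7 = 2.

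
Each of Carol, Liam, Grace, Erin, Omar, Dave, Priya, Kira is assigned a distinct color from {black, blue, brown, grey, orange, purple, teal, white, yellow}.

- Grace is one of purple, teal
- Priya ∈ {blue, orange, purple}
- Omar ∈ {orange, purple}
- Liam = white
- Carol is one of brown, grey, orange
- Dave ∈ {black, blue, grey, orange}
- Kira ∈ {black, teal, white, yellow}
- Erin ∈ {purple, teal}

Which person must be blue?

Priya

Liam must be white (only option left). Eliminate white elsewhere: Kira.
Grace and Erin between them cover only {purple, teal} — a naked pair. Remove those values from Omar, Priya, Kira.
That leaves Omar = orange. Remove orange from Carol, Dave, Priya.
So blue goes to Priya.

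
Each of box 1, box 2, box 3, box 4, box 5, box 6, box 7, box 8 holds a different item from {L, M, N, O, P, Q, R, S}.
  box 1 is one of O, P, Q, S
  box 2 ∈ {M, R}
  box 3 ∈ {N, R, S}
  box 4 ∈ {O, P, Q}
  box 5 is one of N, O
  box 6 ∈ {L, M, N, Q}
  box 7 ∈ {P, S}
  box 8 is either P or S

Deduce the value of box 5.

Among the 8 variables, L fits only box 6 (and all 8 values in {L, M, N, O, P, Q, R, S} must be used), so box 6 = L.
Among the 7 still-open variables, M fits only box 2 (and all 7 values in {M, N, O, P, Q, R, S} must be used), so box 2 = M.
The 6 still-open variables together cover exactly {N, O, P, Q, R, S} — 6 values for 6 variables — and R appears only in box 3's list, so box 3 = R.
The 5 still-open variables draw from only 5 values {N, O, P, Q, S}, so each is used; only box 5 can be N, hence box 5 = N.

N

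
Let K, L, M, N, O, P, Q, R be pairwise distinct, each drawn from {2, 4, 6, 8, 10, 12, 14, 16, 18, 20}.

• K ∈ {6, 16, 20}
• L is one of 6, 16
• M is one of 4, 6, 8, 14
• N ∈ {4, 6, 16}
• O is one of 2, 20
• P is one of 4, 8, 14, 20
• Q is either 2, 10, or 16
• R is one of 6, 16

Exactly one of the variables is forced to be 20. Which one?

K

The 8 variables draw from only 8 values {2, 4, 6, 8, 10, 14, 16, 20}, so each is used; only Q can be 10, hence Q = 10.
The 7 still-open variables draw from only 7 values {2, 4, 6, 8, 14, 16, 20}, so each is used; only O can be 2, hence O = 2.
L and R between them cover only {6, 16} — a naked pair. Remove those values from K, M, N.
So 20 goes to K.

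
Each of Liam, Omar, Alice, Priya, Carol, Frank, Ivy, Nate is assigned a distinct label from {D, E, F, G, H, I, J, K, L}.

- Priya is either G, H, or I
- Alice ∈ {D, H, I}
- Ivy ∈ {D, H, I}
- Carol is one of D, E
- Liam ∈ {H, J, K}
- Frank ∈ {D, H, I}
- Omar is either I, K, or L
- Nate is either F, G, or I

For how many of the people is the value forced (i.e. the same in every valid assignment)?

The 3 variables Alice, Frank, Ivy are confined to {D, H, I}, which locks those values in; drop them from Liam, Omar, Priya, Carol, Nate.
That leaves Priya = G. Strike G from Nate.
Carol's domain is down to {E}, so Carol = E.
Nate must be F (only option left).
Determined: Priya=G, Carol=E, Nate=F. The other people each still have more than one consistent value. That makes 3.

3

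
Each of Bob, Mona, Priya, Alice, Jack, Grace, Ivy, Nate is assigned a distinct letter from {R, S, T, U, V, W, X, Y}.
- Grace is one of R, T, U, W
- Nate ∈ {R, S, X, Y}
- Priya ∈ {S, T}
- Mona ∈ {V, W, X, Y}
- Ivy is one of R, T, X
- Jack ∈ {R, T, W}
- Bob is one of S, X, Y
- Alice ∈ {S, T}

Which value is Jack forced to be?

W

The 8 variables together cover exactly {R, S, T, U, V, W, X, Y} — 8 values for 8 variables — and U appears only in Grace's list, so Grace = U.
The 7 still-open variables draw from only 7 values {R, S, T, V, W, X, Y}, so each is used; only Mona can be V, hence Mona = V.
The 6 still-open variables together cover exactly {R, S, T, W, X, Y} — 6 values for 6 variables — and W appears only in Jack's list, so Jack = W.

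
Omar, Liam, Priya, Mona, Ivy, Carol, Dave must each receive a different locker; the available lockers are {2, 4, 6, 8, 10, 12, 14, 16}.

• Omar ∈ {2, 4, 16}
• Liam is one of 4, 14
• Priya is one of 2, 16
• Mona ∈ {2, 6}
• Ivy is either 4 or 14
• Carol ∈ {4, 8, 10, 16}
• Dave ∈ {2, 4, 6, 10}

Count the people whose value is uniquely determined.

The 7 variables draw from only 7 values {2, 4, 6, 8, 10, 14, 16}, so each is used; only Carol can be 8, hence Carol = 8.
The 6 still-open variables together cover exactly {2, 4, 6, 10, 14, 16} — 6 values for 6 variables — and 10 appears only in Dave's list, so Dave = 10.
The 5 still-open variables together cover exactly {2, 4, 6, 14, 16} — 5 values for 5 variables — and 6 appears only in Mona's list, so Mona = 6.
Liam and Ivy between them cover only {4, 14} — a naked pair. Remove those values from Omar.
Determined: Mona=6, Carol=8, Dave=10. The other people each still have more than one consistent value. That makes 3.

3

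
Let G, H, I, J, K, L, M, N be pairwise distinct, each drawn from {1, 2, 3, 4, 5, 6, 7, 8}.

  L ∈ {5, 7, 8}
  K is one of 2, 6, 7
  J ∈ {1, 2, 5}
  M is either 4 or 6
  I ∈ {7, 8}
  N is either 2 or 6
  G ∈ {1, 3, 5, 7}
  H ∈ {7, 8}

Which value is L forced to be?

The 8 variables draw from only 8 values {1, 2, 3, 4, 5, 6, 7, 8}, so each is used; only G can be 3, hence G = 3.
The 7 still-open variables together cover exactly {1, 2, 4, 5, 6, 7, 8} — 7 values for 7 variables — and 1 appears only in J's list, so J = 1.
The 6 still-open variables draw from only 6 values {2, 4, 5, 6, 7, 8}, so each is used; only M can be 4, hence M = 4.
The 5 still-open variables draw from only 5 values {2, 5, 6, 7, 8}, so each is used; only L can be 5, hence L = 5.

5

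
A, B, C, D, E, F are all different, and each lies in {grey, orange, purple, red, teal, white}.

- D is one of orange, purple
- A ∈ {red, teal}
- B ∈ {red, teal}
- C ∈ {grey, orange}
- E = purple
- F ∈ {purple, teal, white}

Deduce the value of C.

E's domain is down to {purple}, so E = purple. Remove purple from D, F.
D has just one choice, so D = orange. Eliminate orange elsewhere: C.
So C = grey.

grey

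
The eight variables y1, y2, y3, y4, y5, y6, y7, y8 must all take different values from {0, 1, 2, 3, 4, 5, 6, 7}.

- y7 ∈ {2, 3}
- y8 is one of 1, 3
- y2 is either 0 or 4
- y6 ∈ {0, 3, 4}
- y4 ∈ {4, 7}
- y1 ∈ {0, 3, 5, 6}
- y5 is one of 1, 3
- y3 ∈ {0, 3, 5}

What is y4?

7

Among the 8 variables, 2 fits only y7 (and all 8 values in {0, 1, 2, 3, 4, 5, 6, 7} must be used), so y7 = 2.
The 7 still-open variables together cover exactly {0, 1, 3, 4, 5, 6, 7} — 7 values for 7 variables — and 6 appears only in y1's list, so y1 = 6.
Among the 6 still-open variables, 5 fits only y3 (and all 6 values in {0, 1, 3, 4, 5, 7} must be used), so y3 = 5.
The 5 still-open variables together cover exactly {0, 1, 3, 4, 7} — 5 values for 5 variables — and 7 appears only in y4's list, so y4 = 7.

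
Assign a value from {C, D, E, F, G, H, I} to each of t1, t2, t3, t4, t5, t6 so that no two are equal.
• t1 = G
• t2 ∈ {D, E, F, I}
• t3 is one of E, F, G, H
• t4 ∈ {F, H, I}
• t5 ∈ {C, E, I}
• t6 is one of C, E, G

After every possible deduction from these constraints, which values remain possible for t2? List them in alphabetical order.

D, E, F, I

t1's domain is down to {G}, so t1 = G. Strike G from t3, t6.
No further eliminations apply; t2 can still be any of D, E, F, I.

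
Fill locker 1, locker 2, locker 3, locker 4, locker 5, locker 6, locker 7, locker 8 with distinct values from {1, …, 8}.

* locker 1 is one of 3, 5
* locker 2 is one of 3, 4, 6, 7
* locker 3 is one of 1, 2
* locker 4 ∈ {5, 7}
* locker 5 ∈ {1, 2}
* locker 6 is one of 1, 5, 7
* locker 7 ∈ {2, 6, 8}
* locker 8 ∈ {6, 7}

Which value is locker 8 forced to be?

6

The 8 variables draw from only 8 values {1, 2, 3, 4, 5, 6, 7, 8}, so each is used; only locker 2 can be 4, hence locker 2 = 4.
The 7 still-open variables together cover exactly {1, 2, 3, 5, 6, 7, 8} — 7 values for 7 variables — and 3 appears only in locker 1's list, so locker 1 = 3.
The 6 still-open variables together cover exactly {1, 2, 5, 6, 7, 8} — 6 values for 6 variables — and 8 appears only in locker 7's list, so locker 7 = 8.
The 5 still-open variables together cover exactly {1, 2, 5, 6, 7} — 5 values for 5 variables — and 6 appears only in locker 8's list, so locker 8 = 6.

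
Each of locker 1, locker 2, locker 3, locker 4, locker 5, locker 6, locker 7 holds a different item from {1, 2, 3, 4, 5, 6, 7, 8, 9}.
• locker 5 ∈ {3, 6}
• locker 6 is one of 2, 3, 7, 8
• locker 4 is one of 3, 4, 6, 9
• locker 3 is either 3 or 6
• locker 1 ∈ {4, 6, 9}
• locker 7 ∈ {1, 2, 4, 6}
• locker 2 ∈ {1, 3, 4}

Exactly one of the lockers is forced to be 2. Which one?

locker 3 and locker 5 between them cover only {3, 6} — a naked pair. Remove those values from locker 1, locker 2, locker 4, locker 6, locker 7.
locker 1 and locker 4 share exactly the 2 values {4, 9}; by pigeonhole those values go to them, so strike 4, 9 from locker 2, locker 7.
locker 2's domain is down to {1}, so locker 2 = 1. So locker 7 can't be 1.

locker 7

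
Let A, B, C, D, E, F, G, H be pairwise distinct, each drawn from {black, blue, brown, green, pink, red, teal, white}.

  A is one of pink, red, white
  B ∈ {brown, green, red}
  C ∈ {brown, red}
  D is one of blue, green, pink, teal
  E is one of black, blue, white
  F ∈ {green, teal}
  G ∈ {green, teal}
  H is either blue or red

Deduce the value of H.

blue

The 8 variables together cover exactly {black, blue, brown, green, pink, red, teal, white} — 8 values for 8 variables — and black appears only in E's list, so E = black.
The 7 still-open variables together cover exactly {blue, brown, green, pink, red, teal, white} — 7 values for 7 variables — and white appears only in A's list, so A = white.
Among the 6 still-open variables, pink fits only D (and all 6 values in {blue, brown, green, pink, red, teal} must be used), so D = pink.
The 5 still-open variables draw from only 5 values {blue, brown, green, red, teal}, so each is used; only H can be blue, hence H = blue.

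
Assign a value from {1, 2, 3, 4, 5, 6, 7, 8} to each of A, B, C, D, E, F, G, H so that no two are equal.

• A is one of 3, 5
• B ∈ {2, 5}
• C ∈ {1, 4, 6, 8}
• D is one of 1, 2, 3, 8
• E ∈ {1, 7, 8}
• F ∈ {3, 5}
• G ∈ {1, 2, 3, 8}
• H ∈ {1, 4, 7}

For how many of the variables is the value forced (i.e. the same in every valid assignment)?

4

The 8 variables draw from only 8 values {1, 2, 3, 4, 5, 6, 7, 8}, so each is used; only C can be 6, hence C = 6.
The 7 still-open variables together cover exactly {1, 2, 3, 4, 5, 7, 8} — 7 values for 7 variables — and 4 appears only in H's list, so H = 4.
The 6 still-open variables draw from only 6 values {1, 2, 3, 5, 7, 8}, so each is used; only E can be 7, hence E = 7.
A and F between them cover only {3, 5} — a naked pair. Remove those values from B, D, G.
B has just one choice, so B = 2. So D, G can't be 2.
Determined: B=2, C=6, E=7, H=4. The other variables each still have more than one consistent value. That makes 4.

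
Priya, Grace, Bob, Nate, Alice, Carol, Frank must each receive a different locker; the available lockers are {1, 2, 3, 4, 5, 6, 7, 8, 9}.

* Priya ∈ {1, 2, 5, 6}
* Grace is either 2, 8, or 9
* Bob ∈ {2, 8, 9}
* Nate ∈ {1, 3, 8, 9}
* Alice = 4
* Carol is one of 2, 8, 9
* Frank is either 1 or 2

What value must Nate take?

Alice has just one choice, so Alice = 4.
The 3 variables Grace, Bob, Carol are confined to {2, 8, 9}, which locks those values in; drop them from Priya, Nate, Frank.
That leaves Frank = 1. Strike 1 from Priya, Nate.
So Nate = 3.

3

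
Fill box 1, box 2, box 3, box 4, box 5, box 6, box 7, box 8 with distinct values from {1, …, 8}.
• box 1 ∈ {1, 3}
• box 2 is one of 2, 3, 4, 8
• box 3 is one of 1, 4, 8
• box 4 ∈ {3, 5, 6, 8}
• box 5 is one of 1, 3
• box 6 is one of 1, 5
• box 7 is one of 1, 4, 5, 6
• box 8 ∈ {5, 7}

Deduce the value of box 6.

5

The 8 variables draw from only 8 values {1, 2, 3, 4, 5, 6, 7, 8}, so each is used; only box 2 can be 2, hence box 2 = 2.
The 7 still-open variables together cover exactly {1, 3, 4, 5, 6, 7, 8} — 7 values for 7 variables — and 7 appears only in box 8's list, so box 8 = 7.
box 1 and box 5 share exactly the 2 values {1, 3}; by pigeonhole those values go to them, so strike 1, 3 from box 3, box 4, box 6, box 7.
So box 6 = 5.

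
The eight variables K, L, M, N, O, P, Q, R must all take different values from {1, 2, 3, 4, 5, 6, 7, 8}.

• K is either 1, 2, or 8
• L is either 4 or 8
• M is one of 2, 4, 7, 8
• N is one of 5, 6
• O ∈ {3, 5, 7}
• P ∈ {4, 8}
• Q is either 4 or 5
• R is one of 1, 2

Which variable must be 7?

The 8 variables together cover exactly {1, 2, 3, 4, 5, 6, 7, 8} — 8 values for 8 variables — and 3 appears only in O's list, so O = 3.
Among the 7 still-open variables, 6 fits only N (and all 7 values in {1, 2, 4, 5, 6, 7, 8} must be used), so N = 6.
The 6 still-open variables together cover exactly {1, 2, 4, 5, 7, 8} — 6 values for 6 variables — and 5 appears only in Q's list, so Q = 5.
The 5 still-open variables draw from only 5 values {1, 2, 4, 7, 8}, so each is used; only M can be 7, hence M = 7.

M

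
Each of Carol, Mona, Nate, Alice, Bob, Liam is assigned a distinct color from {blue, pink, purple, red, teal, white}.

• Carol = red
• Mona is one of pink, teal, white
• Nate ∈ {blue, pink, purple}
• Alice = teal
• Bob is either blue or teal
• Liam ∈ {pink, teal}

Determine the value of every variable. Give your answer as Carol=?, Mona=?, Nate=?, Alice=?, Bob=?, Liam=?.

Carol's domain is down to {red}, so Carol = red.
Alice has just one choice, so Alice = teal. Remove teal from Mona, Bob, Liam.
Bob's domain is down to {blue}, so Bob = blue. Strike blue from Nate.
That leaves Liam = pink. Strike pink from Mona, Nate.
That leaves Mona = white.
That leaves Nate = purple.

Carol=red, Mona=white, Nate=purple, Alice=teal, Bob=blue, Liam=pink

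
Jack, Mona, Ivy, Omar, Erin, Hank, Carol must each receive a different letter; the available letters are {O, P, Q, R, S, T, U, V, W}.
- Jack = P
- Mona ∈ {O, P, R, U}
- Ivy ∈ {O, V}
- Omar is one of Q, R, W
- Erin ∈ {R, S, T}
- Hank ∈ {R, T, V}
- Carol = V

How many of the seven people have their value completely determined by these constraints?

3

Jack must be P (only option left). So Mona can't be P.
That leaves Carol = V. Strike V from Ivy, Hank.
Ivy's domain is down to {O}, so Ivy = O. Eliminate O elsewhere: Mona.
Determined: Jack=P, Ivy=O, Carol=V. The other people each still have more than one consistent value. That makes 3.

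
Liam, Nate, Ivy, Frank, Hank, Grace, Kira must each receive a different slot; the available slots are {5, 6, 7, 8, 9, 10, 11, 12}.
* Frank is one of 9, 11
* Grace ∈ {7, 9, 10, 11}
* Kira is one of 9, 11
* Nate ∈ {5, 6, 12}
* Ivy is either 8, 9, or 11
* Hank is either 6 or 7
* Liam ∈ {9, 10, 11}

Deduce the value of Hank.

Frank and Kira between them cover only {9, 11} — a naked pair. Remove those values from Liam, Ivy, Grace.
That leaves Liam = 10. Eliminate 10 elsewhere: Grace.
Ivy's domain is down to {8}, so Ivy = 8.
That leaves Grace = 7. So Hank can't be 7.
So Hank = 6.

6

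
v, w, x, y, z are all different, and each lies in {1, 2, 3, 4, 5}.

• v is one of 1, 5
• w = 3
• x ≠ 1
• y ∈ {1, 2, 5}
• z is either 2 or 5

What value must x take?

4

w must be 3 (only option left). Remove 3 from x.
The 4 still-open variables together cover exactly {1, 2, 4, 5} — 4 values for 4 variables — and 4 appears only in x's list, so x = 4.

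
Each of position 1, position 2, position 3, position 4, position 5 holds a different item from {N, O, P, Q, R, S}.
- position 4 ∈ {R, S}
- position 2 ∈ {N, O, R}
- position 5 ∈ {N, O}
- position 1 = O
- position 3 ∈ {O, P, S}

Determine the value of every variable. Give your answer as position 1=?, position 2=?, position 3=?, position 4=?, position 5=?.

position 1 has just one choice, so position 1 = O. So position 2, position 3, position 5 can't be O.
That leaves position 5 = N. So position 2 can't be N.
position 2 has just one choice, so position 2 = R. Strike R from position 4.
position 4 has just one choice, so position 4 = S. Remove S from position 3.
position 3 must be P (only option left).

position 1=O, position 2=R, position 3=P, position 4=S, position 5=N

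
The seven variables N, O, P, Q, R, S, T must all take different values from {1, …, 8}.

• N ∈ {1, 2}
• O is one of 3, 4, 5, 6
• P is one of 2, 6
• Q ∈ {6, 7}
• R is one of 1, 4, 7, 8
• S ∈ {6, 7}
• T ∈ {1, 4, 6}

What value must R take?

8

Q and S between them cover only {6, 7} — a naked pair. Remove those values from O, P, R, T.
P's domain is down to {2}, so P = 2. Eliminate 2 elsewhere: N.
N's domain is down to {1}, so N = 1. So R, T can't be 1.
That leaves T = 4. Eliminate 4 elsewhere: O, R.
So R = 8.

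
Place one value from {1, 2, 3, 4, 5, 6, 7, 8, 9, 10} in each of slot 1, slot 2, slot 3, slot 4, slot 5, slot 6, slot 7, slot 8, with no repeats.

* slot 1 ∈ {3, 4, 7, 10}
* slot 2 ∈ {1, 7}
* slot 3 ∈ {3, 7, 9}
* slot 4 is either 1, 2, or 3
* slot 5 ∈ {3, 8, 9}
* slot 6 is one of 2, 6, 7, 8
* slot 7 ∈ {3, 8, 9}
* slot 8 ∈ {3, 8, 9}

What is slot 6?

6

slot 5, slot 7, slot 8 share exactly the 3 values {3, 8, 9}; by pigeonhole those values go to them, so strike 3, 8, 9 from slot 1, slot 3, slot 4, slot 6.
slot 3's domain is down to {7}, so slot 3 = 7. Remove 7 from slot 1, slot 2, slot 6.
slot 2 has just one choice, so slot 2 = 1. So slot 4 can't be 1.
That leaves slot 4 = 2. Strike 2 from slot 6.
So slot 6 = 6.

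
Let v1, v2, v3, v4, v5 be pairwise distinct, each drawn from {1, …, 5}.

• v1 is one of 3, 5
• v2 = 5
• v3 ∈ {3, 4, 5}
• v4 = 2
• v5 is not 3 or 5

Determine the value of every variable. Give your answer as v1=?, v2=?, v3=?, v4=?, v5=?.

v1=3, v2=5, v3=4, v4=2, v5=1

v2 must be 5 (only option left). Eliminate 5 elsewhere: v1, v3.
v4 must be 2 (only option left). Strike 2 from v5.
v1 must be 3 (only option left). Remove 3 from v3.
That leaves v3 = 4. Eliminate 4 elsewhere: v5.
That leaves v5 = 1.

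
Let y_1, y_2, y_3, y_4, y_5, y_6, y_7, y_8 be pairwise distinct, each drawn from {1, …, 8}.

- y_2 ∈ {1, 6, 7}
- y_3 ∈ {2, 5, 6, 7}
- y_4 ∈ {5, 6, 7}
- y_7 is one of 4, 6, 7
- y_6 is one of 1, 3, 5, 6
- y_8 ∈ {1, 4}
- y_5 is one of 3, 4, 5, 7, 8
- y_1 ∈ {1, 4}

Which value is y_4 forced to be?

The 8 variables draw from only 8 values {1, 2, 3, 4, 5, 6, 7, 8}, so each is used; only y_3 can be 2, hence y_3 = 2.
The 7 still-open variables together cover exactly {1, 3, 4, 5, 6, 7, 8} — 7 values for 7 variables — and 8 appears only in y_5's list, so y_5 = 8.
The 6 still-open variables draw from only 6 values {1, 3, 4, 5, 6, 7}, so each is used; only y_6 can be 3, hence y_6 = 3.
Among the 5 still-open variables, 5 fits only y_4 (and all 5 values in {1, 4, 5, 6, 7} must be used), so y_4 = 5.

5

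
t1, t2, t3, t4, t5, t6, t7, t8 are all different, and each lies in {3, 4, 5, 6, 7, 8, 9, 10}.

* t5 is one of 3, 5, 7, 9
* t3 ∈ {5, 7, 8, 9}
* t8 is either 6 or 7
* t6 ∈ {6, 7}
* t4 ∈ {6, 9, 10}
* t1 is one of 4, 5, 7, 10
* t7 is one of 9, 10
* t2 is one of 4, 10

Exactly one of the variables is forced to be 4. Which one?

Among the 8 variables, 3 fits only t5 (and all 8 values in {3, 4, 5, 6, 7, 8, 9, 10} must be used), so t5 = 3.
Among the 7 still-open variables, 8 fits only t3 (and all 7 values in {4, 5, 6, 7, 8, 9, 10} must be used), so t3 = 8.
The 6 still-open variables draw from only 6 values {4, 5, 6, 7, 9, 10}, so each is used; only t1 can be 5, hence t1 = 5.
The 5 still-open variables together cover exactly {4, 6, 7, 9, 10} — 5 values for 5 variables — and 4 appears only in t2's list, so t2 = 4.

t2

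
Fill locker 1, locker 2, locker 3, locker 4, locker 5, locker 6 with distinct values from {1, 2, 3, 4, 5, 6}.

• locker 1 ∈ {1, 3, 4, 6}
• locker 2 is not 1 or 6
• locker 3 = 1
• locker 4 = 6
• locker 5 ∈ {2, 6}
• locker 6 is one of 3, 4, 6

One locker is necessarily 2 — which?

locker 3 has just one choice, so locker 3 = 1. Eliminate 1 elsewhere: locker 1.
locker 4's domain is down to {6}, so locker 4 = 6. Strike 6 from locker 1, locker 5, locker 6.
So 2 goes to locker 5.

locker 5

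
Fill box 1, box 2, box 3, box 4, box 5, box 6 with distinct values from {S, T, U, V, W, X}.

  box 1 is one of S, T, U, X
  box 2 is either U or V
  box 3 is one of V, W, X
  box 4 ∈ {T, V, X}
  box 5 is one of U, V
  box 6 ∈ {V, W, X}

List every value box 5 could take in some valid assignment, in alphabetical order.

The 6 variables draw from only 6 values {S, T, U, V, W, X}, so each is used; only box 1 can be S, hence box 1 = S.
Among the 5 still-open variables, T fits only box 4 (and all 5 values in {T, U, V, W, X} must be used), so box 4 = T.
box 2 and box 5 share exactly the 2 values {U, V}; by pigeonhole those values go to them, so strike U, V from box 3, box 6.
No further eliminations apply; box 5 can still be any of U, V.

U, V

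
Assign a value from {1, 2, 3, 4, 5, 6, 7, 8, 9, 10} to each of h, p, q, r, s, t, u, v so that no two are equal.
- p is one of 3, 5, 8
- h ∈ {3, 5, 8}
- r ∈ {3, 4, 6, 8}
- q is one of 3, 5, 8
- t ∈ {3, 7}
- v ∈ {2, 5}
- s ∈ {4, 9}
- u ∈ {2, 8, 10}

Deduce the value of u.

10

h, p, q share exactly the 3 values {3, 5, 8}; by pigeonhole those values go to them, so strike 3, 5, 8 from r, t, u, v.
t's domain is down to {7}, so t = 7.
v has just one choice, so v = 2. Remove 2 from u.
So u = 10.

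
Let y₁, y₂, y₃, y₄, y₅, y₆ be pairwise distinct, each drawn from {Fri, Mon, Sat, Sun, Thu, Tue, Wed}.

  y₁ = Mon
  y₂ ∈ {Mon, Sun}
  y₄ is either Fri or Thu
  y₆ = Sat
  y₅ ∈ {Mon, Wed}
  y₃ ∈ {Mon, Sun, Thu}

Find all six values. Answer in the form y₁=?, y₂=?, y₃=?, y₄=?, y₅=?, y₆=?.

y₁'s domain is down to {Mon}, so y₁ = Mon. So y₂, y₃, y₅ can't be Mon.
That leaves y₂ = Sun. So y₃ can't be Sun.
y₃ must be Thu (only option left). Remove Thu from y₄.
y₄'s domain is down to {Fri}, so y₄ = Fri.
y₅'s domain is down to {Wed}, so y₅ = Wed.
y₆'s domain is down to {Sat}, so y₆ = Sat.

y₁=Mon, y₂=Sun, y₃=Thu, y₄=Fri, y₅=Wed, y₆=Sat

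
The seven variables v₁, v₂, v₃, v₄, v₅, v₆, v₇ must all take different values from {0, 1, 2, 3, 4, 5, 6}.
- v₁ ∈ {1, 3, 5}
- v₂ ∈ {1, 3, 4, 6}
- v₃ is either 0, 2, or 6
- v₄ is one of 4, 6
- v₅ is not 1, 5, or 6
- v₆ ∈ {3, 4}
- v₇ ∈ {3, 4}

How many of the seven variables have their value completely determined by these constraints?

Among the 7 variables, 5 fits only v₁ (and all 7 values in {0, 1, 2, 3, 4, 5, 6} must be used), so v₁ = 5.
The 6 still-open variables together cover exactly {0, 1, 2, 3, 4, 6} — 6 values for 6 variables — and 1 appears only in v₂'s list, so v₂ = 1.
v₆ and v₇ between them cover only {3, 4} — a naked pair. Remove those values from v₄, v₅.
v₄ must be 6 (only option left). Eliminate 6 elsewhere: v₃.
Determined: v₁=5, v₂=1, v₄=6. The other variables each still have more than one consistent value. That makes 3.

3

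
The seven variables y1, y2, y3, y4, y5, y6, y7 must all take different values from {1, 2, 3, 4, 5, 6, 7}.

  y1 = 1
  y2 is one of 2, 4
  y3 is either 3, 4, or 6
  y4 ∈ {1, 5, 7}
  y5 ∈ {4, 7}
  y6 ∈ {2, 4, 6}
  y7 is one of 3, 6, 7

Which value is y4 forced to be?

5

y1 must be 1 (only option left). Remove 1 from y4.
The 6 still-open variables together cover exactly {2, 3, 4, 5, 6, 7} — 6 values for 6 variables — and 5 appears only in y4's list, so y4 = 5.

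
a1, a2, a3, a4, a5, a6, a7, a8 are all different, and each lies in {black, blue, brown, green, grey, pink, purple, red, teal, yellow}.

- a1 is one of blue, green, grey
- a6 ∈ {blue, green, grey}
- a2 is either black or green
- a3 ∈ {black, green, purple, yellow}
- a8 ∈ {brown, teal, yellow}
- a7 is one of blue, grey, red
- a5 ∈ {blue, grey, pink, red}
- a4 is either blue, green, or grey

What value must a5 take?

pink

The 3 variables a1, a4, a6 are confined to {blue, green, grey}, which locks those values in; drop them from a2, a3, a5, a7.
a2 has just one choice, so a2 = black. So a3 can't be black.
a7 has just one choice, so a7 = red. Remove red from a5.
So a5 = pink.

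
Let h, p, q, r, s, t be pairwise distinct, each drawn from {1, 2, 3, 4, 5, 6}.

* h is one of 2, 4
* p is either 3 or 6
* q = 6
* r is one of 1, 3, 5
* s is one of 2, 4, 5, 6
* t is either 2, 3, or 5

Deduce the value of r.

1

q has just one choice, so q = 6. So p, s can't be 6.
p must be 3 (only option left). So r, t can't be 3.
Among the 4 still-open variables, 1 fits only r (and all 4 values in {1, 2, 4, 5} must be used), so r = 1.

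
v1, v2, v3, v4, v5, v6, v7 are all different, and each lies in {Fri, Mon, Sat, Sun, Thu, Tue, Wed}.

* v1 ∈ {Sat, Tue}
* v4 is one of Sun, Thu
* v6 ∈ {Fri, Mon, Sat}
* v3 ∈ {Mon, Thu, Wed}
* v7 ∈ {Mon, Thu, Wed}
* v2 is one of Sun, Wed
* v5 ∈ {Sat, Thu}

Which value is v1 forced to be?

The 7 variables draw from only 7 values {Fri, Mon, Sat, Sun, Thu, Tue, Wed}, so each is used; only v6 can be Fri, hence v6 = Fri.
The 6 still-open variables together cover exactly {Mon, Sat, Sun, Thu, Tue, Wed} — 6 values for 6 variables — and Tue appears only in v1's list, so v1 = Tue.

Tue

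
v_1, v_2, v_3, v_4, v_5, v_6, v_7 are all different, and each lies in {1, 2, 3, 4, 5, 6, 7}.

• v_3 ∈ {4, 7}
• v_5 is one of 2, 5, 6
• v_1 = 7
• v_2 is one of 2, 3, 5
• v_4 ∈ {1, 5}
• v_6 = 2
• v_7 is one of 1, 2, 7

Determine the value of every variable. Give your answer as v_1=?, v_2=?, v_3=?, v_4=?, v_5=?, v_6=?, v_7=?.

v_1 must be 7 (only option left). Remove 7 from v_3, v_7.
That leaves v_3 = 4.
That leaves v_6 = 2. Strike 2 from v_2, v_5, v_7.
That leaves v_7 = 1. So v_4 can't be 1.
v_4's domain is down to {5}, so v_4 = 5. Eliminate 5 elsewhere: v_2, v_5.
v_5's domain is down to {6}, so v_5 = 6.
That leaves v_2 = 3.

v_1=7, v_2=3, v_3=4, v_4=5, v_5=6, v_6=2, v_7=1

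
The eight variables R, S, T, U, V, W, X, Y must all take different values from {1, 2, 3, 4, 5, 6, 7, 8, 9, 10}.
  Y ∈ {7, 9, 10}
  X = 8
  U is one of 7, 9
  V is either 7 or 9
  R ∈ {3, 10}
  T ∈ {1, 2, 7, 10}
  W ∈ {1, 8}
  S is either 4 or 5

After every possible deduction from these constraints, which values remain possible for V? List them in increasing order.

X must be 8 (only option left). Eliminate 8 elsewhere: W.
W's domain is down to {1}, so W = 1. Eliminate 1 elsewhere: T.
The 2 variables U and V are confined to {7, 9}, which locks those values in; drop them from T, Y.
Y must be 10 (only option left). Strike 10 from R, T.
R's domain is down to {3}, so R = 3.
That leaves T = 2.
No further eliminations apply; V can still be any of 7, 9.

7, 9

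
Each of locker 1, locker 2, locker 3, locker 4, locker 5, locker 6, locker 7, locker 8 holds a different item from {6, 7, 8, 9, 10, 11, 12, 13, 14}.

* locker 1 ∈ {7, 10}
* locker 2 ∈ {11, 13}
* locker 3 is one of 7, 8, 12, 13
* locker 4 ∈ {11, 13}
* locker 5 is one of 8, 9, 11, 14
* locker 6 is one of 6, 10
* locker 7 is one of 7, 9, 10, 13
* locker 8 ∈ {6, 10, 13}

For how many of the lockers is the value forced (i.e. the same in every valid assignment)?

locker 2 and locker 4 share exactly the 2 values {11, 13}; by pigeonhole those values go to them, so strike 11, 13 from locker 3, locker 5, locker 7, locker 8.
locker 6 and locker 8 between them cover only {6, 10} — a naked pair. Remove those values from locker 1, locker 7.
locker 1's domain is down to {7}, so locker 1 = 7. Eliminate 7 elsewhere: locker 3, locker 7.
locker 7 must be 9 (only option left). So locker 5 can't be 9.
Determined: locker 1=7, locker 7=9. The other lockers each still have more than one consistent value. That makes 2.

2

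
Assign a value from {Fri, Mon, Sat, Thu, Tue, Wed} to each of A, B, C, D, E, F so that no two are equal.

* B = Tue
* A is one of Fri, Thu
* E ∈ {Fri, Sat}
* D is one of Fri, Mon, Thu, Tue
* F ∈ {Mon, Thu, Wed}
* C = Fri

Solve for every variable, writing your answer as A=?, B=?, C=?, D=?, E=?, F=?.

B's domain is down to {Tue}, so B = Tue. Strike Tue from D.
C has just one choice, so C = Fri. Eliminate Fri elsewhere: A, D, E.
E must be Sat (only option left).
A's domain is down to {Thu}, so A = Thu. Remove Thu from D, F.
D has just one choice, so D = Mon. Remove Mon from F.
F must be Wed (only option left).

A=Thu, B=Tue, C=Fri, D=Mon, E=Sat, F=Wed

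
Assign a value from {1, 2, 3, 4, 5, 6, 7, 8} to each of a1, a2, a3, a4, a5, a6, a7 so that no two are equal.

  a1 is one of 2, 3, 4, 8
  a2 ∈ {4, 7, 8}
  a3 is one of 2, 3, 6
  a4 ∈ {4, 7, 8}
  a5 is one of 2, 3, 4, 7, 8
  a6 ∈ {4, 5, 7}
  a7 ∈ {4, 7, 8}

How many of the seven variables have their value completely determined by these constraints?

The 7 variables together cover exactly {2, 3, 4, 5, 6, 7, 8} — 7 values for 7 variables — and 5 appears only in a6's list, so a6 = 5.
The 6 still-open variables draw from only 6 values {2, 3, 4, 6, 7, 8}, so each is used; only a3 can be 6, hence a3 = 6.
The 3 variables a2, a4, a7 are confined to {4, 7, 8}, which locks those values in; drop them from a1, a5.
Determined: a3=6, a6=5. The other variables each still have more than one consistent value. That makes 2.

2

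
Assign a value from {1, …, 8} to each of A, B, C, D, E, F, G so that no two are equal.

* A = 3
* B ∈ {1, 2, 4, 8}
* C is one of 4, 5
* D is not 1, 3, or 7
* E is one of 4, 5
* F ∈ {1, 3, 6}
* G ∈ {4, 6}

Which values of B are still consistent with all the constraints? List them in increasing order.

2, 8

A must be 3 (only option left). Strike 3 from F.
C and E between them cover only {4, 5} — a naked pair. Remove those values from B, D, G.
G has just one choice, so G = 6. Remove 6 from D, F.
F's domain is down to {1}, so F = 1. Eliminate 1 elsewhere: B.
No further eliminations apply; B can still be any of 2, 8.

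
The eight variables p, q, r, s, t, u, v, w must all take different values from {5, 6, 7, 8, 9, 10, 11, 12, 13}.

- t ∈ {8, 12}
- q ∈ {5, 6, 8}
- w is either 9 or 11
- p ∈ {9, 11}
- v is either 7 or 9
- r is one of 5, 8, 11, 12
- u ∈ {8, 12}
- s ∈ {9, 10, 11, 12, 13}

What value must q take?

p and w between them cover only {9, 11} — a naked pair. Remove those values from r, s, v.
v's domain is down to {7}, so v = 7.
t and u share exactly the 2 values {8, 12}; by pigeonhole those values go to them, so strike 8, 12 from q, r, s.
r has just one choice, so r = 5. Strike 5 from q.
So q = 6.

6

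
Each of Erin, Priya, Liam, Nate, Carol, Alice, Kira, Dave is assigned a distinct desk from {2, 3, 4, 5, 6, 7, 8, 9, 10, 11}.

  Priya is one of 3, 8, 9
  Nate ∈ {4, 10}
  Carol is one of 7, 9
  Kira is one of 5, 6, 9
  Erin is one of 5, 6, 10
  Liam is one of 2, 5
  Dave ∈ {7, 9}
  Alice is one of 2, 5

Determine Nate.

Liam and Alice between them cover only {2, 5} — a naked pair. Remove those values from Erin, Kira.
Carol and Dave share exactly the 2 values {7, 9}; by pigeonhole those values go to them, so strike 7, 9 from Priya, Kira.
Kira must be 6 (only option left). Eliminate 6 elsewhere: Erin.
That leaves Erin = 10. Strike 10 from Nate.
So Nate = 4.

4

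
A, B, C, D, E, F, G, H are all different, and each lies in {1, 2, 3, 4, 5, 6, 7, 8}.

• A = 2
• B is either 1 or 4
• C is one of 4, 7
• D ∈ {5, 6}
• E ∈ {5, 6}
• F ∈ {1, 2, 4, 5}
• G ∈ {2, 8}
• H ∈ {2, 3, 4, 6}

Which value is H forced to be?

3

A has just one choice, so A = 2. Eliminate 2 elsewhere: F, G, H.
G's domain is down to {8}, so G = 8.
The 6 still-open variables together cover exactly {1, 3, 4, 5, 6, 7} — 6 values for 6 variables — and 3 appears only in H's list, so H = 3.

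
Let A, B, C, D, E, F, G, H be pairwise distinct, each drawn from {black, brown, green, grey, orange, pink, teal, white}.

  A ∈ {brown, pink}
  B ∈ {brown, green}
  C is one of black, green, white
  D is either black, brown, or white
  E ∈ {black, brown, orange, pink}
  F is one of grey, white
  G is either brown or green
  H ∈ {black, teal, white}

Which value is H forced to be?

The 8 variables together cover exactly {black, brown, green, grey, orange, pink, teal, white} — 8 values for 8 variables — and grey appears only in F's list, so F = grey.
The 7 still-open variables together cover exactly {black, brown, green, orange, pink, teal, white} — 7 values for 7 variables — and orange appears only in E's list, so E = orange.
The 6 still-open variables draw from only 6 values {black, brown, green, pink, teal, white}, so each is used; only A can be pink, hence A = pink.
The 5 still-open variables together cover exactly {black, brown, green, teal, white} — 5 values for 5 variables — and teal appears only in H's list, so H = teal.

teal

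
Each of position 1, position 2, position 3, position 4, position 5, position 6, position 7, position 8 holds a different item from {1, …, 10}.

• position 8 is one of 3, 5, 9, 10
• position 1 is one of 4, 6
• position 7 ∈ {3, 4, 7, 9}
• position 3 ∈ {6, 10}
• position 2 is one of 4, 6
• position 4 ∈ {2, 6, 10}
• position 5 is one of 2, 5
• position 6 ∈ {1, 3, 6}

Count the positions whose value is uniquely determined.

position 1 and position 2 between them cover only {4, 6} — a naked pair. Remove those values from position 3, position 4, position 6, position 7.
That leaves position 3 = 10. Remove 10 from position 4, position 8.
position 4 must be 2 (only option left). So position 5 can't be 2.
That leaves position 5 = 5. Strike 5 from position 8.
Determined: position 3=10, position 4=2, position 5=5. The other positions each still have more than one consistent value. That makes 3.

3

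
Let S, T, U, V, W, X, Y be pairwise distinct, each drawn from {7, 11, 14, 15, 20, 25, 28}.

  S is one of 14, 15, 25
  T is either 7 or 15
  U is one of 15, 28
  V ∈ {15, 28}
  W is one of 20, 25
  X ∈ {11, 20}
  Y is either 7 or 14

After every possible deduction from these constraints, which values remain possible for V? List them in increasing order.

Among the 7 variables, 11 fits only X (and all 7 values in {7, 11, 14, 15, 20, 25, 28} must be used), so X = 11.
Among the 6 still-open variables, 20 fits only W (and all 6 values in {7, 14, 15, 20, 25, 28} must be used), so W = 20.
The 5 still-open variables draw from only 5 values {7, 14, 15, 25, 28}, so each is used; only S can be 25, hence S = 25.
The 4 still-open variables draw from only 4 values {7, 14, 15, 28}, so each is used; only Y can be 14, hence Y = 14.
The 3 still-open variables together cover exactly {7, 15, 28} — 3 values for 3 variables — and 7 appears only in T's list, so T = 7.
No further eliminations apply; V can still be any of 15, 28.

15, 28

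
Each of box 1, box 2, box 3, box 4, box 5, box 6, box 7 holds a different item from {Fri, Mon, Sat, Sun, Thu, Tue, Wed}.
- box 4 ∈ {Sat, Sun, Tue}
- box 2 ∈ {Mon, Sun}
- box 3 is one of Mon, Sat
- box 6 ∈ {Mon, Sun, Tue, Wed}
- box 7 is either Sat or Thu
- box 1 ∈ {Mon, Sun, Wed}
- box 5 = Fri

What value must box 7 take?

box 5 must be Fri (only option left).
The 6 still-open variables draw from only 6 values {Mon, Sat, Sun, Thu, Tue, Wed}, so each is used; only box 7 can be Thu, hence box 7 = Thu.

Thu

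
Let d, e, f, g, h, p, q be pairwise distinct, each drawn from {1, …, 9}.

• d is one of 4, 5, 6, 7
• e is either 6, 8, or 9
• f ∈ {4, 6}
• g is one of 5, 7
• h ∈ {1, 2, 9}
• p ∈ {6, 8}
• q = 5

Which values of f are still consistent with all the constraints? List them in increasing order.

4, 6

q must be 5 (only option left). Strike 5 from d, g.
g must be 7 (only option left). Eliminate 7 elsewhere: d.
The 2 variables d and f are confined to {4, 6}, which locks those values in; drop them from e, p.
p's domain is down to {8}, so p = 8. Eliminate 8 elsewhere: e.
That leaves e = 9. Strike 9 from h.
No further eliminations apply; f can still be any of 4, 6.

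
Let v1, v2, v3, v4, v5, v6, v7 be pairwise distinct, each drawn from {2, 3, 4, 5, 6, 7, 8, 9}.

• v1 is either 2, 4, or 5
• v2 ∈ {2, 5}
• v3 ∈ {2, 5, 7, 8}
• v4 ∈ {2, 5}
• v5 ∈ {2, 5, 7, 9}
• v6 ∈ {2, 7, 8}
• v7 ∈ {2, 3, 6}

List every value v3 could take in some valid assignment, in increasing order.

v2 and v4 share exactly the 2 values {2, 5}; by pigeonhole those values go to them, so strike 2, 5 from v1, v3, v5, v6, v7.
v1 must be 4 (only option left).
The 2 variables v3 and v6 are confined to {7, 8}, which locks those values in; drop them from v5.
That leaves v5 = 9.
No further eliminations apply; v3 can still be any of 7, 8.

7, 8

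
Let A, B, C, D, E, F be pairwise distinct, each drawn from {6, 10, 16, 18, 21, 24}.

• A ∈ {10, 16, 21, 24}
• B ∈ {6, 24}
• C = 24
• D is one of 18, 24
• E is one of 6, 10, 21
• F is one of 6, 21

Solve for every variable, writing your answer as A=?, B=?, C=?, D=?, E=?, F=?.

A=16, B=6, C=24, D=18, E=10, F=21

C's domain is down to {24}, so C = 24. Strike 24 from A, B, D.
That leaves D = 18.
B's domain is down to {6}, so B = 6. So E, F can't be 6.
F must be 21 (only option left). Remove 21 from A, E.
E has just one choice, so E = 10. Eliminate 10 elsewhere: A.
A must be 16 (only option left).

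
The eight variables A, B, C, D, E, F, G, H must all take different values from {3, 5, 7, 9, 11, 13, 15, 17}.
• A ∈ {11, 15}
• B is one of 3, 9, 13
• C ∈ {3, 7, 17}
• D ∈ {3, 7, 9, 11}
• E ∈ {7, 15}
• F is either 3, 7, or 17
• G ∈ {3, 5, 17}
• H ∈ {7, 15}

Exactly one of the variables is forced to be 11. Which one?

A

Among the 8 variables, 5 fits only G (and all 8 values in {3, 5, 7, 9, 11, 13, 15, 17} must be used), so G = 5.
Among the 7 still-open variables, 13 fits only B (and all 7 values in {3, 7, 9, 11, 13, 15, 17} must be used), so B = 13.
The 6 still-open variables together cover exactly {3, 7, 9, 11, 15, 17} — 6 values for 6 variables — and 9 appears only in D's list, so D = 9.
The 5 still-open variables draw from only 5 values {3, 7, 11, 15, 17}, so each is used; only A can be 11, hence A = 11.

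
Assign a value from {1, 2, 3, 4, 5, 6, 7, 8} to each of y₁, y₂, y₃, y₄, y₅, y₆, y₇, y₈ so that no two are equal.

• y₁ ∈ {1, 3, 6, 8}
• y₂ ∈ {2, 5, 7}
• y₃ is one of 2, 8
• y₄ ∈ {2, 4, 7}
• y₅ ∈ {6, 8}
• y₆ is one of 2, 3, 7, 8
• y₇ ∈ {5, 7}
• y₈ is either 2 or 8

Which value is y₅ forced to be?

Among the 8 variables, 1 fits only y₁ (and all 8 values in {1, 2, 3, 4, 5, 6, 7, 8} must be used), so y₁ = 1.
The 7 still-open variables together cover exactly {2, 3, 4, 5, 6, 7, 8} — 7 values for 7 variables — and 3 appears only in y₆'s list, so y₆ = 3.
The 6 still-open variables draw from only 6 values {2, 4, 5, 6, 7, 8}, so each is used; only y₄ can be 4, hence y₄ = 4.
The 5 still-open variables draw from only 5 values {2, 5, 6, 7, 8}, so each is used; only y₅ can be 6, hence y₅ = 6.

6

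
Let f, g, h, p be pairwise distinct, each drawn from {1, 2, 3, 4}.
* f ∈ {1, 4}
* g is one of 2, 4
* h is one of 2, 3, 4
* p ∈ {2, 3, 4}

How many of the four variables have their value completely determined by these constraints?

The 4 variables draw from only 4 values {1, 2, 3, 4}, so each is used; only f can be 1, hence f = 1.
Determined: f=1. The other variables each still have more than one consistent value. That makes 1.

1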